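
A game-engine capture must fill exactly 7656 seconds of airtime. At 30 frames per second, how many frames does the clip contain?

229680 frames

Frames = 7656 × 30 = 229680.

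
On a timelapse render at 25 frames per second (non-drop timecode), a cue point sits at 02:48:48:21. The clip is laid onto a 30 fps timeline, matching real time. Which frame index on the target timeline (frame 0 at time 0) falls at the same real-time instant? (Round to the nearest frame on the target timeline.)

frame 303865

Source frame index: (2×3600 + 48×60 + 48) × 25 + 21 = 253221.
Real time: 253221 / (25) = 253221/25 s.
Target frame: (253221/25) × (30) = 1519326/5 ≈ 303865.200 → 303865.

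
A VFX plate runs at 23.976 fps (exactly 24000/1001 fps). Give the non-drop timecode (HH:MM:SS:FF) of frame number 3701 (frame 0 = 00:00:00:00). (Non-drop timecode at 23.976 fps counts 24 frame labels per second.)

3701 ÷ 24 = 154 full seconds, remainder 5 frames.
154 s = 0 h 2 min 34 s.
Timecode: 00:02:34:05.

00:02:34:05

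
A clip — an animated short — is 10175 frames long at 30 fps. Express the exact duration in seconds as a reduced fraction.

Running time = 10175 ÷ (30) = 10175 × 1/30 = 2035/6 s.

2035/6 seconds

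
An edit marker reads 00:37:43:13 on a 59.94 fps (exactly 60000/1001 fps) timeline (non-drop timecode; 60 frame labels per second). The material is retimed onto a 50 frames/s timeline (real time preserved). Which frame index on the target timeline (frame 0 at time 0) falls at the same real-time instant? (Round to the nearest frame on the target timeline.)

Source frame index: (0×3600 + 37×60 + 43) × 60 + 13 = 135793.
Real time: 135793 / (60000/1001) = 135928793/60000 s.
Target frame: (135928793/60000) × (50) = 135928793/1200 ≈ 113273.994 → 113274.

frame 113274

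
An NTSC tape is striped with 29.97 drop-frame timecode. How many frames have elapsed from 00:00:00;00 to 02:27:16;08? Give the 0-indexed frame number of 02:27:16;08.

Complete 10-minute blocks: 14, each 17982 frames → 251748.
Remaining 7 whole minutes in the current block: 1800 + 6 × 1798 = 12588 frames.
Within the current minute: 16 × 30 + 8 − 2 = 486 (labels ;00/;01 skipped at this minute). Total = 251748 + 12588 + 486 = 264822.

264822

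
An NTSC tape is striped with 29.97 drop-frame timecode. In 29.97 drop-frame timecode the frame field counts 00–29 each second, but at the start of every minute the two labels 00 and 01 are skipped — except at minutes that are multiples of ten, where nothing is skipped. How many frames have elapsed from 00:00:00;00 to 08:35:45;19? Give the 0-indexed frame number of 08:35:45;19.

927441

As if non-drop at 30 labels/s: (8 × 3600 + 35 × 60 + 45) × 30 + 19 = 928369.
Minute boundaries passed: 515; those not divisible by 10: 515 − 51 = 464; dropped labels = 2 × 464 = 928.
Actual frame index = 928369 − 928 = 927441.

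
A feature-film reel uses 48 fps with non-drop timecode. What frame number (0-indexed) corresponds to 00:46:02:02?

132578

Total seconds to the label: (0 × 3600 + 46 × 60 + 2) = 2762.
Frame index = 2762 × 48 + 2 = 132578.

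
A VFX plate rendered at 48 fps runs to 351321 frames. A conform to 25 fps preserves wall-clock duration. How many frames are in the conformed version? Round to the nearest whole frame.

182980 frames

Frames at target rate = 351321 × (25) / (48) = 2927675/16 ≈ 182979.688.
Nearest whole frame: 182980.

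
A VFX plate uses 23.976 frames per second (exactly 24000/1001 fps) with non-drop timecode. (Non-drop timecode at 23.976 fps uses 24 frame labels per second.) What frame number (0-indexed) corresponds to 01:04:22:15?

Total seconds to the label: (1 × 3600 + 4 × 60 + 22) = 3862.
Frame index = 3862 × 24 + 15 = 92703.

92703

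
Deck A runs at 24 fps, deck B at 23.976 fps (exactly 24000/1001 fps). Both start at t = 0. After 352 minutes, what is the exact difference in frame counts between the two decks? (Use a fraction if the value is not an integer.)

46080/91 frames

352 min = 21120 s.
A emits 24 × 21120 = 506880 frames; B emits 24000/1001 × 21120 = 46080000/91.
Difference = 46080/91 frames (≈ 506.3736); B is behind A.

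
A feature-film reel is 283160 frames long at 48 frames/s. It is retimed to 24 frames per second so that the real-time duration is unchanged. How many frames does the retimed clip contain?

141580 frames

Target frames = source frames × (target rate / source rate) = 283160 × (24)/(48) = 283160 × 1/2 = 141580.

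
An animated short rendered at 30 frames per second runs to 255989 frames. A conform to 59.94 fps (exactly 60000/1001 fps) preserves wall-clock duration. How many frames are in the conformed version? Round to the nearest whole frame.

511467 frames

Frames at target rate = 255989 × (60000/1001) / (30) = 511978000/1001 ≈ 511466.533.
Nearest whole frame: 511467.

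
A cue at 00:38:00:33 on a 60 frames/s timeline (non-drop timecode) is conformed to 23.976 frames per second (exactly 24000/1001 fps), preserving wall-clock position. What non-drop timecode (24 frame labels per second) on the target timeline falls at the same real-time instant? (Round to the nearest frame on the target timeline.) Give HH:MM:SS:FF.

Source frame index: (0×3600 + 38×60 + 0) × 60 + 33 = 136833.
Real time: 136833 / (60) = 45611/20 s.
Target frame: (45611/20) × (24000/1001) = 54733200/1001 ≈ 54678.521 → 54679.
At 24 labels/s: frame 54679 → 00:37:58:07.

00:37:58:07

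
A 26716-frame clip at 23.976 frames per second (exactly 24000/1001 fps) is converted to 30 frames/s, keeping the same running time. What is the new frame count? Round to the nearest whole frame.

33428 frames

Frames at target rate = 26716 × (30) / (24000/1001) = 6685679/200 ≈ 33428.395.
Nearest whole frame: 33428.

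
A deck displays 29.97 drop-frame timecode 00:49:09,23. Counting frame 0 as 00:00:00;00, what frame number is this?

88403

As if non-drop at 30 labels/s: (0 × 3600 + 49 × 60 + 9) × 30 + 23 = 88493.
Minute boundaries passed: 49; those not divisible by 10: 49 − 4 = 45; dropped labels = 2 × 45 = 90.
Actual frame index = 88493 − 90 = 88403.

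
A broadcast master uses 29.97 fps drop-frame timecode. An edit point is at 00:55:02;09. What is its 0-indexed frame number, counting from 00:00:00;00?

As if non-drop at 30 labels/s: (0 × 3600 + 55 × 60 + 2) × 30 + 9 = 99069.
Minute boundaries passed: 55; those not divisible by 10: 55 − 5 = 50; dropped labels = 2 × 50 = 100.
Actual frame index = 99069 − 100 = 98969.

98969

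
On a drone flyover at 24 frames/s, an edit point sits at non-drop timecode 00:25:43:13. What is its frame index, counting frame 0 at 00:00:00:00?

frame 37045

Total seconds to the label: (0 × 3600 + 25 × 60 + 43) = 1543.
Frame index = 1543 × 24 + 13 = 37045.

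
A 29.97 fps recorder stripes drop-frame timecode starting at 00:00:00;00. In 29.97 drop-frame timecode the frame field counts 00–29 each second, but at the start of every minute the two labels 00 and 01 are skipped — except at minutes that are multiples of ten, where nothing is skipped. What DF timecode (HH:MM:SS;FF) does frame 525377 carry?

Ten DF minutes hold 17982 frames, so frame 525377 lies in block 29 (frames 521478–539459) with 3899 frames into that block.
The block's first minute is 1800 frames and the rest 1798 each; 3899 frames reaches minute 2, so 29 × 18 + 2 × 2 = 526 labels have been skipped so far.
Adding those back, label number 525377 + 526 = 525903 at 30 labels/s is 17530 s + 3 f = 4 h 52 min 10 s frame 3, i.e. 04:52:10;03.

04:52:10;03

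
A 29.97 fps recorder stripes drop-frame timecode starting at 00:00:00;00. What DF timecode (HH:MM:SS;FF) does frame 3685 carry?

00:02:02;29

Ten DF minutes hold 17982 frames, so frame 3685 lies in block 0 (frames 0–17981) with 3685 frames into that block.
The block's first minute is 1800 frames and the rest 1798 each; 3685 frames reaches minute 2, so 0 × 18 + 2 × 2 = 4 labels have been skipped so far.
Adding those back, label number 3685 + 4 = 3689 at 30 labels/s is 122 s + 29 f = 0 h 2 min 2 s frame 29, i.e. 00:02:02;29.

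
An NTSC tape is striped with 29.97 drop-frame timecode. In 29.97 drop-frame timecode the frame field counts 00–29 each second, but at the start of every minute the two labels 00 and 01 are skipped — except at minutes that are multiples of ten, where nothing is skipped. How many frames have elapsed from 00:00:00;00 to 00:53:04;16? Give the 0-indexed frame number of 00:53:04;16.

As if non-drop at 30 labels/s: (0 × 3600 + 53 × 60 + 4) × 30 + 16 = 95536.
Minute boundaries passed: 53; those not divisible by 10: 53 − 5 = 48; dropped labels = 2 × 48 = 96.
Actual frame index = 95536 − 96 = 95440.

95440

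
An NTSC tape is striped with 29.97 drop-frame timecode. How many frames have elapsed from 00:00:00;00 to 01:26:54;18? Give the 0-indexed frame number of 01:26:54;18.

156282

As if non-drop at 30 labels/s: (1 × 3600 + 26 × 60 + 54) × 30 + 18 = 156438.
Minute boundaries passed: 86; those not divisible by 10: 86 − 8 = 78; dropped labels = 2 × 78 = 156.
Actual frame index = 156438 − 156 = 156282.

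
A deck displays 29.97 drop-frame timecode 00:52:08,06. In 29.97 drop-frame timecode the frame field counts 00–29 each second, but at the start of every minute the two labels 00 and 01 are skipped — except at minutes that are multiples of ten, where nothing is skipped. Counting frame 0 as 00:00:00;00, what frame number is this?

As if non-drop at 30 labels/s: (0 × 3600 + 52 × 60 + 8) × 30 + 6 = 93846.
Minute boundaries passed: 52; those not divisible by 10: 52 − 5 = 47; dropped labels = 2 × 47 = 94.
Actual frame index = 93846 − 94 = 93752.

93752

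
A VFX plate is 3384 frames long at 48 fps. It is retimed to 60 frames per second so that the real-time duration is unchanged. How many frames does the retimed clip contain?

4230 frames

Target frames = source frames × (target rate / source rate) = 3384 × (60)/(48) = 3384 × 5/4 = 4230.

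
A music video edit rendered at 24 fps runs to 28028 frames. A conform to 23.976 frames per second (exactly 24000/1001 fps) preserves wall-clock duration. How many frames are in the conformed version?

28000 frames

Target frames = source frames × (target rate / source rate) = 28028 × (24000/1001)/(24) = 28028 × 1000/1001 = 28000.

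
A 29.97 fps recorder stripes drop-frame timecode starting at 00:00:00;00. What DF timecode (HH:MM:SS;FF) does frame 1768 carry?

Each 10-minute DF block holds 10 × 60 × 30 − 9 × 2 = 17982 frames. 1768 ÷ 17982 → 0 full blocks, remainder 1768.
Within the partial block the first minute is 1800 frames and each further minute 1798, so 0 further minute boundaries passed. Total skipped labels = 18 × 0 + 2 × 0 = 0.
Non-drop label index = 1768 + 0 = 1768; at 30 labels/s that is 00:00:58:28, i.e. DF 00:00:58;28.

00:00:58;28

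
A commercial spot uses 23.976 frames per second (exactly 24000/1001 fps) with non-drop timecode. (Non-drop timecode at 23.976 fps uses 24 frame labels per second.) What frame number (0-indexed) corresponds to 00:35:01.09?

50433

Total seconds to the label: (0 × 3600 + 35 × 60 + 1) = 2101.
Frame index = 2101 × 24 + 9 = 50433.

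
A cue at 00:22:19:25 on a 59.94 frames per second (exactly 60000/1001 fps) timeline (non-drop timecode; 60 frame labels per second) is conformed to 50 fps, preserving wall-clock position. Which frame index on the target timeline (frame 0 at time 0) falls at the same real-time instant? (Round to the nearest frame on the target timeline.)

Source frame index: (0×3600 + 22×60 + 19) × 60 + 25 = 80365.
Real time: 80365 / (60000/1001) = 16089073/12000 s.
Target frame: (16089073/12000) × (50) = 16089073/240 ≈ 67037.804 → 67038.

frame 67038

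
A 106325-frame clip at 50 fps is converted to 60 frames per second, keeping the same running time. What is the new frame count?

Target frames = source frames × (target rate / source rate) = 106325 × (60)/(50) = 106325 × 6/5 = 127590.

127590 frames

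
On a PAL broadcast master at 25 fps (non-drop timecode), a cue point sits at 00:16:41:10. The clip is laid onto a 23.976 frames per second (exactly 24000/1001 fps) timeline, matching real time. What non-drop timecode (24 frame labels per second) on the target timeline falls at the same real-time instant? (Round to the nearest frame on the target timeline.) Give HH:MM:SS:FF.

00:16:40:10

Source frame index: (0×3600 + 16×60 + 41) × 25 + 10 = 25035.
Real time: 25035 / (25) = 5007/5 s.
Target frame: (5007/5) × (24000/1001) = 24033600/1001 ≈ 24009.590 → 24010.
At 24 labels/s: frame 24010 → 00:16:40:10.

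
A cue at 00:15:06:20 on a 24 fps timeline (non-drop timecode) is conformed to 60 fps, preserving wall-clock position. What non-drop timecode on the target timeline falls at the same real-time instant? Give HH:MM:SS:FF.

00:15:06:50

Source frame index: (0×3600 + 15×60 + 6) × 24 + 20 = 21764.
Real time: 21764 / (24) = 5441/6 s.
Target frame: (5441/6) × (60) = 54410.
At 60 labels/s: frame 54410 → 00:15:06:50.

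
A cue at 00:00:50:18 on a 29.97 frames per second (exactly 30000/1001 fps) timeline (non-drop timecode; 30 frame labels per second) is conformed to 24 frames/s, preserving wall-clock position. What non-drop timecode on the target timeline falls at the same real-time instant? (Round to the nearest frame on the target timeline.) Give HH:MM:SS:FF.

Source frame index: (0×3600 + 0×60 + 50) × 30 + 18 = 1518.
Real time: 1518 / (30000/1001) = 253253/5000 s.
Target frame: (253253/5000) × (24) = 759759/625 ≈ 1215.614 → 1216.
At 24 labels/s: frame 1216 → 00:00:50:16.

00:00:50:16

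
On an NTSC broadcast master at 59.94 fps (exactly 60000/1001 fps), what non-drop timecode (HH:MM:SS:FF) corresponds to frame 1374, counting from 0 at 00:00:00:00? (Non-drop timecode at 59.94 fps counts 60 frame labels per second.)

1374 ÷ 60 = 22 full seconds, remainder 54 frames.
22 s = 0 h 0 min 22 s.
Timecode: 00:00:22:54.

00:00:22:54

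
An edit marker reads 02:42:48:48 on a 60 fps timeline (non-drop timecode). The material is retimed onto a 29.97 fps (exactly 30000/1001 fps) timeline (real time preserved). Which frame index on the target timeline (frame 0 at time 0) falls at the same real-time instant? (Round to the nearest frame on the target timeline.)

Source frame index: (2×3600 + 42×60 + 48) × 60 + 48 = 586128.
Real time: 586128 / (60) = 48844/5 s.
Target frame: (48844/5) × (30000/1001) = 293064000/1001 ≈ 292771.229 → 292771.

frame 292771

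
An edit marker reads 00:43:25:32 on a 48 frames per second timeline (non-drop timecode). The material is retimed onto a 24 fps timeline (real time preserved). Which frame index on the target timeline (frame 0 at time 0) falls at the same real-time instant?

frame 62536

Source frame index: (0×3600 + 43×60 + 25) × 48 + 32 = 125072.
Real time: 125072 / (48) = 7817/3 s.
Target frame: (7817/3) × (24) = 62536.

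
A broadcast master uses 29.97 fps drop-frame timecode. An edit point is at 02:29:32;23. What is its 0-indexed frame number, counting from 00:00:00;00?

Complete 10-minute blocks: 14, each 17982 frames → 251748.
Remaining 9 whole minutes in the current block: 1800 + 8 × 1798 = 16184 frames.
Within the current minute: 32 × 30 + 23 − 2 = 981 (labels ;00/;01 skipped at this minute). Total = 251748 + 16184 + 981 = 268913.

268913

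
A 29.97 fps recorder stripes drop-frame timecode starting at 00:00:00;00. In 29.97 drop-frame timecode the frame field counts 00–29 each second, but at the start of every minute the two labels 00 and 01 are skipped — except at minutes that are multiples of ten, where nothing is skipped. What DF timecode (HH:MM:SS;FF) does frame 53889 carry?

Ten DF minutes hold 17982 frames, so frame 53889 lies in block 2 (frames 35964–53945) with 17925 frames into that block.
The block's first minute is 1800 frames and the rest 1798 each; 17925 frames reaches minute 9, so 2 × 18 + 9 × 2 = 54 labels have been skipped so far.
Adding those back, label number 53889 + 54 = 53943 at 30 labels/s is 1798 s + 3 f = 0 h 29 min 58 s frame 3, i.e. 00:29:58;03.

00:29:58;03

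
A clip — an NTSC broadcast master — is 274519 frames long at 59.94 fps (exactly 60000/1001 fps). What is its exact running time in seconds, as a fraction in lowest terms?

274793519/60000 seconds

Running time = 274519 ÷ (60000/1001) = 274519 × 1001/60000 = 274793519/60000 s.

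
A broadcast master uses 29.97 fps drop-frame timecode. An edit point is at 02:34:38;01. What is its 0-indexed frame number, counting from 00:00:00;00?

278063

Complete 10-minute blocks: 15, each 17982 frames → 269730.
Remaining 4 whole minutes in the current block: 1800 + 3 × 1798 = 7194 frames.
Within the current minute: 38 × 30 + 1 − 2 = 1139 (labels ;00/;01 skipped at this minute). Total = 269730 + 7194 + 1139 = 278063.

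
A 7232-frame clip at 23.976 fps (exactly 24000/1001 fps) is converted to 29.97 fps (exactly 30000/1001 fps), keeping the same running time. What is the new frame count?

9040 frames

Target frames = source frames × (target rate / source rate) = 7232 × (30000/1001)/(24000/1001) = 7232 × 5/4 = 9040.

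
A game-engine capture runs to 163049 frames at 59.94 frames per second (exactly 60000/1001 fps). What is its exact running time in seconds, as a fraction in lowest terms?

163212049/60000 seconds

Running time = 163049 ÷ (60000/1001) = 163049 × 1001/60000 = 163212049/60000 s.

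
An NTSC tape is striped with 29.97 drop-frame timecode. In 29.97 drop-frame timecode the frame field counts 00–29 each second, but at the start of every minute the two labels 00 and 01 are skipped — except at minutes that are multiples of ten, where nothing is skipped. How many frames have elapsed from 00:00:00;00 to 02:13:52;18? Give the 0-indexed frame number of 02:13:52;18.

As if non-drop at 30 labels/s: (2 × 3600 + 13 × 60 + 52) × 30 + 18 = 240978.
Minute boundaries passed: 133; those not divisible by 10: 133 − 13 = 120; dropped labels = 2 × 120 = 240.
Actual frame index = 240978 − 240 = 240738.

240738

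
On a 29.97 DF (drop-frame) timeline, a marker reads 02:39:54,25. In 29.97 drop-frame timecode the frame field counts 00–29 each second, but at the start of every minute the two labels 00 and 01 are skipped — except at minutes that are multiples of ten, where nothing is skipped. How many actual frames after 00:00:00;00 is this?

Complete 10-minute blocks: 15, each 17982 frames → 269730.
Remaining 9 whole minutes in the current block: 1800 + 8 × 1798 = 16184 frames.
Within the current minute: 54 × 30 + 25 − 2 = 1643 (labels ;00/;01 skipped at this minute). Total = 269730 + 16184 + 1643 = 287557.

287557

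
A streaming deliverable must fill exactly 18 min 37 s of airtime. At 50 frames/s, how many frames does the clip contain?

18 min 37 s = 1117 s.
Frames = 1117 × 50 = 55850.

55850 frames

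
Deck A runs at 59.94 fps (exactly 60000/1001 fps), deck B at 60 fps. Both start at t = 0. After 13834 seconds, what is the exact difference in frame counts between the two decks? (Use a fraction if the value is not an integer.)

830040/1001 frames

A emits 60000/1001 × 13834 = 830040000/1001 frames; B emits 60 × 13834 = 830040.
Difference = 830040/1001 frames (≈ 829.2108); B is ahead of A.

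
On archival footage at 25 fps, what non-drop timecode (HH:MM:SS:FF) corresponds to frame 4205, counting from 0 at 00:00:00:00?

00:02:48:05

4205 ÷ 25 = 168 full seconds, remainder 5 frames.
168 s = 0 h 2 min 48 s.
Timecode: 00:02:48:05.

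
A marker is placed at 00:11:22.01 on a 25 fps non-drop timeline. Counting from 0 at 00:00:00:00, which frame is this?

Total seconds to the label: (0 × 3600 + 11 × 60 + 22) = 682.
Frame index = 682 × 25 + 1 = 17051.

frame 17051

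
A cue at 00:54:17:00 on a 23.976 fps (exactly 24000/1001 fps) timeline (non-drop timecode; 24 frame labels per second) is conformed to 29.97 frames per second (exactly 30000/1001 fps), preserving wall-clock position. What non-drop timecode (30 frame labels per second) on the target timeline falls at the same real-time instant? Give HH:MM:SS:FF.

00:54:17:00

Source frame index: (0×3600 + 54×60 + 17) × 24 + 0 = 78168.
Real time: 78168 / (24000/1001) = 3260257/1000 s.
Target frame: (3260257/1000) × (30000/1001) = 97710.
At 30 labels/s: frame 97710 → 00:54:17:00.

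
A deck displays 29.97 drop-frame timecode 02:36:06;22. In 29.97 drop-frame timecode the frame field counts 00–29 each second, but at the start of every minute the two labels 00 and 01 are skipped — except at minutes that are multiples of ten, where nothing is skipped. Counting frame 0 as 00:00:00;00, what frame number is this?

280720

As if non-drop at 30 labels/s: (2 × 3600 + 36 × 60 + 6) × 30 + 22 = 281002.
Minute boundaries passed: 156; those not divisible by 10: 156 − 15 = 141; dropped labels = 2 × 141 = 282.
Actual frame index = 281002 − 282 = 280720.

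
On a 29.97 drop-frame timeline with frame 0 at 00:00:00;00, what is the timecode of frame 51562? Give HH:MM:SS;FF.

00:28:40;14

Ten DF minutes hold 17982 frames, so frame 51562 lies in block 2 (frames 35964–53945) with 15598 frames into that block.
The block's first minute is 1800 frames and the rest 1798 each; 15598 frames reaches minute 8, so 2 × 18 + 8 × 2 = 52 labels have been skipped so far.
Adding those back, label number 51562 + 52 = 51614 at 30 labels/s is 1720 s + 14 f = 0 h 28 min 40 s frame 14, i.e. 00:28:40;14.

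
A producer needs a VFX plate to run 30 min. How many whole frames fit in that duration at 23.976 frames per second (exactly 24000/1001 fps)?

43156 frames

30 min = 1800 s.
Frames = 1800 × 24000/1001 = 43200000/1001 ≈ 43156.8432.
Complete frames: 43156.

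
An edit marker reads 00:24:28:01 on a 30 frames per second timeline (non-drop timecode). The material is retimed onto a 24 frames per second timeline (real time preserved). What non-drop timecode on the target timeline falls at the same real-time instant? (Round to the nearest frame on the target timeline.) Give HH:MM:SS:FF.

Source frame index: (0×3600 + 24×60 + 28) × 30 + 1 = 44041.
Real time: 44041 / (30) = 44041/30 s.
Target frame: (44041/30) × (24) = 176164/5 ≈ 35232.800 → 35233.
At 24 labels/s: frame 35233 → 00:24:28:01.

00:24:28:01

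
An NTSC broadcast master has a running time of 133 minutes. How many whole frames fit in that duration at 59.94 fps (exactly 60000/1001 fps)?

478321 frames

133 min = 7980 s.
Frames = 7980 × 60000/1001 = 68400000/143 ≈ 478321.6783.
Complete frames: 478321.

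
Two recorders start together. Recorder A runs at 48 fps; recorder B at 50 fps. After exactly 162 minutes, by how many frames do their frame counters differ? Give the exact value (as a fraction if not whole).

162 min = 9720 s.
A emits 48 × 9720 = 466560 frames; B emits 50 × 9720 = 486000.
Difference = 19440 frames; B is ahead of A.

19440 frames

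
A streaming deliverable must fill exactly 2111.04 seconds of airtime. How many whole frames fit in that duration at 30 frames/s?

63331 frames

Frames = 2111.04 × 30 = 316656/5 ≈ 63331.2000.
Complete frames: 63331.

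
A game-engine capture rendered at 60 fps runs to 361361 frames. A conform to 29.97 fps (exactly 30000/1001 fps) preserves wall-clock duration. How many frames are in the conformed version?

Target frames = source frames × (target rate / source rate) = 361361 × (30000/1001)/(60) = 361361 × 500/1001 = 180500.

180500 frames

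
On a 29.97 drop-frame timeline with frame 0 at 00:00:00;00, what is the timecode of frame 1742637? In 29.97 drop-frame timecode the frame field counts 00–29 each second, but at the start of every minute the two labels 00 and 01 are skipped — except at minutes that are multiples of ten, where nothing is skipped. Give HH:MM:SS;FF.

16:09:06;03

Ten DF minutes hold 17982 frames, so frame 1742637 lies in block 96 (frames 1726272–1744253) with 16365 frames into that block.
The block's first minute is 1800 frames and the rest 1798 each; 16365 frames reaches minute 9, so 96 × 18 + 9 × 2 = 1746 labels have been skipped so far.
Adding those back, label number 1742637 + 1746 = 1744383 at 30 labels/s is 58146 s + 3 f = 16 h 9 min 6 s frame 3, i.e. 16:09:06;03.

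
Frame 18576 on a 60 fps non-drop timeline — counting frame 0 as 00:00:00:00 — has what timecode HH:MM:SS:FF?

00:05:09:36

18576 ÷ 60 = 309 full seconds, remainder 36 frames.
309 s = 0 h 5 min 9 s.
Timecode: 00:05:09:36.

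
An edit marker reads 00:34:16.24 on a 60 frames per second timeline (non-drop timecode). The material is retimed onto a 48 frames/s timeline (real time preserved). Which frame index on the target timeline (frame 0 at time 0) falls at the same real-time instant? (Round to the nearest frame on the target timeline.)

Source frame index: (0×3600 + 34×60 + 16) × 60 + 24 = 123384.
Real time: 123384 / (60) = 10282/5 s.
Target frame: (10282/5) × (48) = 493536/5 ≈ 98707.200 → 98707.

frame 98707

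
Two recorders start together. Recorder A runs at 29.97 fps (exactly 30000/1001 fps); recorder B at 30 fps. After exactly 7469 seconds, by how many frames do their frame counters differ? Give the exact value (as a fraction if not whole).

A emits 30000/1001 × 7469 = 2910000/13 frames; B emits 30 × 7469 = 224070.
Difference = 2910/13 frames (≈ 223.8462); B is ahead of A.

2910/13 frames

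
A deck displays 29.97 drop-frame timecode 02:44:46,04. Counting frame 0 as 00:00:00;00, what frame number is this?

As if non-drop at 30 labels/s: (2 × 3600 + 44 × 60 + 46) × 30 + 4 = 296584.
Minute boundaries passed: 164; those not divisible by 10: 164 − 16 = 148; dropped labels = 2 × 148 = 296.
Actual frame index = 296584 − 296 = 296288.

296288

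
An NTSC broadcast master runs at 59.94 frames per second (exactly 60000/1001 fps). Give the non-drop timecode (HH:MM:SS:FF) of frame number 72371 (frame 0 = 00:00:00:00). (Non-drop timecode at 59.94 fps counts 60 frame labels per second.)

72371 ÷ 60 = 1206 full seconds, remainder 11 frames.
1206 s = 0 h 20 min 6 s.
Timecode: 00:20:06:11.

00:20:06:11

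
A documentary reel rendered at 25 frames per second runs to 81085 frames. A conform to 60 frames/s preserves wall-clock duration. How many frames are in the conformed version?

194604 frames

Target frames = source frames × (target rate / source rate) = 81085 × (60)/(25) = 81085 × 12/5 = 194604.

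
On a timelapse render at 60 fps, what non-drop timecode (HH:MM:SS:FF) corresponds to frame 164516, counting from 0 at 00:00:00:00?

164516 ÷ 60 = 2741 full seconds, remainder 56 frames.
2741 s = 0 h 45 min 41 s.
Timecode: 00:45:41:56.

00:45:41:56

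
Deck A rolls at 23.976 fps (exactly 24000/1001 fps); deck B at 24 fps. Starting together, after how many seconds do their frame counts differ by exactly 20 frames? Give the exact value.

The gap grows by |24 − 24000/1001| = 24/1001 frames per second.
Time for a 20-frame gap: 20 ÷ (24/1001) = 5005/6 s.

5005/6 seconds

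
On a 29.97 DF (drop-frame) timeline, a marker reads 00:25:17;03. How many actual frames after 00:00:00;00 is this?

45467

As if non-drop at 30 labels/s: (0 × 3600 + 25 × 60 + 17) × 30 + 3 = 45513.
Minute boundaries passed: 25; those not divisible by 10: 25 − 2 = 23; dropped labels = 2 × 23 = 46.
Actual frame index = 45513 − 46 = 45467.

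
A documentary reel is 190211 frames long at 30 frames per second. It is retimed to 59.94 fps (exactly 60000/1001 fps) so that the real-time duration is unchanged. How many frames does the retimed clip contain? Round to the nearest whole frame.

Frames at target rate = 190211 × (60000/1001) / (30) = 54346000/143 ≈ 380041.958.
Nearest whole frame: 380042.

380042 frames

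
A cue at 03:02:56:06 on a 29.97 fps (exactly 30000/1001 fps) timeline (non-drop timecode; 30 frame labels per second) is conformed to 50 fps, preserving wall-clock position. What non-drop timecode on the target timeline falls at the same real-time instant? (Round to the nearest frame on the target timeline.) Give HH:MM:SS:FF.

03:03:07:09

Source frame index: (3×3600 + 2×60 + 56) × 30 + 6 = 329286.
Real time: 329286 / (30000/1001) = 54935881/5000 s.
Target frame: (54935881/5000) × (50) = 54935881/100 ≈ 549358.810 → 549359.
At 50 labels/s: frame 549359 → 03:03:07:09.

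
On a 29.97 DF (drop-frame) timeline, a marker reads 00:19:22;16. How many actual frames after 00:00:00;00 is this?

Complete 10-minute blocks: 1, each 17982 frames → 17982.
Remaining 9 whole minutes in the current block: 1800 + 8 × 1798 = 16184 frames.
Within the current minute: 22 × 30 + 16 − 2 = 674 (labels ;00/;01 skipped at this minute). Total = 17982 + 16184 + 674 = 34840.

34840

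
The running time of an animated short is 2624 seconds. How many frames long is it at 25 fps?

65600 frames

Frames = 2624 × 25 = 65600.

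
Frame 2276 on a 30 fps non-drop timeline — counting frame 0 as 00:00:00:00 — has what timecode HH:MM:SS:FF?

2276 ÷ 30 = 75 full seconds, remainder 26 frames.
75 s = 0 h 1 min 15 s.
Timecode: 00:01:15:26.

00:01:15:26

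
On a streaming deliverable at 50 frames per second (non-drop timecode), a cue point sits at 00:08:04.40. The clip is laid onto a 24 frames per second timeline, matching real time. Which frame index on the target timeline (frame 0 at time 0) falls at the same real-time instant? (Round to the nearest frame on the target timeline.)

Source frame index: (0×3600 + 8×60 + 4) × 50 + 40 = 24240.
Real time: 24240 / (50) = 2424/5 s.
Target frame: (2424/5) × (24) = 58176/5 ≈ 11635.200 → 11635.

frame 11635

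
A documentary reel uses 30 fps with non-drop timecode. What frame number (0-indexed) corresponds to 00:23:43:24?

Total seconds to the label: (0 × 3600 + 23 × 60 + 43) = 1423.
Frame index = 1423 × 30 + 24 = 42714.

42714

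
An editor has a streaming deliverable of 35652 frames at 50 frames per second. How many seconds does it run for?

Running time = 35652 / (50) = 713.04 s.

713.04 seconds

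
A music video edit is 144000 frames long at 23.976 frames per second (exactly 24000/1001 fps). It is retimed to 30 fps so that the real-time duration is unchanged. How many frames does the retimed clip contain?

Target frames = source frames × (target rate / source rate) = 144000 × (30)/(24000/1001) = 144000 × 1001/800 = 180180.

180180 frames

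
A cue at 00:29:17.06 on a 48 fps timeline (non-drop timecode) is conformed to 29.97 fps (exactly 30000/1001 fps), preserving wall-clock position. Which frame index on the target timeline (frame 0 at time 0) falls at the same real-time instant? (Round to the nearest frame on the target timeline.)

frame 52661

Source frame index: (0×3600 + 29×60 + 17) × 48 + 6 = 84342.
Real time: 84342 / (48) = 14057/8 s.
Target frame: (14057/8) × (30000/1001) = 52713750/1001 ≈ 52661.089 → 52661.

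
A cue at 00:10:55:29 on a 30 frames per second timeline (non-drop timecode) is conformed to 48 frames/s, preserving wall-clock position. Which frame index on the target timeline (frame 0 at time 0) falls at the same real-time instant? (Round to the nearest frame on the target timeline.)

frame 31486

Source frame index: (0×3600 + 10×60 + 55) × 30 + 29 = 19679.
Real time: 19679 / (30) = 19679/30 s.
Target frame: (19679/30) × (48) = 157432/5 ≈ 31486.400 → 31486.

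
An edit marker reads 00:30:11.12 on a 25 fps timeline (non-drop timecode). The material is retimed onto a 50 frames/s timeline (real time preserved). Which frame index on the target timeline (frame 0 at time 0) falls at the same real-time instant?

frame 90574

Source frame index: (0×3600 + 30×60 + 11) × 25 + 12 = 45287.
Real time: 45287 / (25) = 45287/25 s.
Target frame: (45287/25) × (50) = 90574.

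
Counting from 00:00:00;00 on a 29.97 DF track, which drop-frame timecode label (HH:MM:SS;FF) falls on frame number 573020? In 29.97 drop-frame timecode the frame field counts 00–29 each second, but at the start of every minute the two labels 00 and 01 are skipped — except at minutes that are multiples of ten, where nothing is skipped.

05:18:39;24

Each 10-minute DF block holds 10 × 60 × 30 − 9 × 2 = 17982 frames. 573020 ÷ 17982 → 31 full blocks, remainder 15578.
Within the partial block the first minute is 1800 frames and each further minute 1798, so 8 further minute boundaries passed. Total skipped labels = 18 × 31 + 2 × 8 = 574.
Non-drop label index = 573020 + 574 = 573594; at 30 labels/s that is 05:18:39:24, i.e. DF 05:18:39;24.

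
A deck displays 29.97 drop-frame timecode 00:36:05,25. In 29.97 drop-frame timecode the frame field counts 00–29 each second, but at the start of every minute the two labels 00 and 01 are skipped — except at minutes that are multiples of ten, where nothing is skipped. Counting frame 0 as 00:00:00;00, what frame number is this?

64909

As if non-drop at 30 labels/s: (0 × 3600 + 36 × 60 + 5) × 30 + 25 = 64975.
Minute boundaries passed: 36; those not divisible by 10: 36 − 3 = 33; dropped labels = 2 × 33 = 66.
Actual frame index = 64975 − 66 = 64909.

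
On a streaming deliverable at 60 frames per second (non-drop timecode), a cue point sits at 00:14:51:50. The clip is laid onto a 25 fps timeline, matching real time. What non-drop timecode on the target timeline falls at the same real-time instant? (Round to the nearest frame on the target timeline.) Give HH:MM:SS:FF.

00:14:51:21

Source frame index: (0×3600 + 14×60 + 51) × 60 + 50 = 53510.
Real time: 53510 / (60) = 5351/6 s.
Target frame: (5351/6) × (25) = 133775/6 ≈ 22295.833 → 22296.
At 25 labels/s: frame 22296 → 00:14:51:21.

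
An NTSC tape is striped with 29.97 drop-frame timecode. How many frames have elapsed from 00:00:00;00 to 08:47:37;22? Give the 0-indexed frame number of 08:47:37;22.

948782

As if non-drop at 30 labels/s: (8 × 3600 + 47 × 60 + 37) × 30 + 22 = 949732.
Minute boundaries passed: 527; those not divisible by 10: 527 − 52 = 475; dropped labels = 2 × 475 = 950.
Actual frame index = 949732 − 950 = 948782.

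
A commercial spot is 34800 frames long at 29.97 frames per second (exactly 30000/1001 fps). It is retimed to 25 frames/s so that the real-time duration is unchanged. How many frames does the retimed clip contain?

Target frames = source frames × (target rate / source rate) = 34800 × (25)/(30000/1001) = 34800 × 1001/1200 = 29029.

29029 frames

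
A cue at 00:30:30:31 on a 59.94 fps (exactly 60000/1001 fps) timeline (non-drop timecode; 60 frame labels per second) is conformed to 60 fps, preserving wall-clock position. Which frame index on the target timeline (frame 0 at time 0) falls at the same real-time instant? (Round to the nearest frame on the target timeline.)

frame 109941

Source frame index: (0×3600 + 30×60 + 30) × 60 + 31 = 109831.
Real time: 109831 / (60000/1001) = 109940831/60000 s.
Target frame: (109940831/60000) × (60) = 109940831/1000 ≈ 109940.831 → 109941.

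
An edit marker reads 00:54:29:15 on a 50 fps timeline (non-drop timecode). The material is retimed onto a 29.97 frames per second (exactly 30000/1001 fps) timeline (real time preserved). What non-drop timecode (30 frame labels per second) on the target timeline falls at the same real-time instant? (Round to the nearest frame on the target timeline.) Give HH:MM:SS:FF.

Source frame index: (0×3600 + 54×60 + 29) × 50 + 15 = 163465.
Real time: 163465 / (50) = 32693/10 s.
Target frame: (32693/10) × (30000/1001) = 98079000/1001 ≈ 97981.019 → 97981.
At 30 labels/s: frame 97981 → 00:54:26:01.

00:54:26:01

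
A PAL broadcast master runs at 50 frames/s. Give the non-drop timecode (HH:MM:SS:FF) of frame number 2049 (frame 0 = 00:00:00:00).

00:00:40:49

2049 ÷ 50 = 40 full seconds, remainder 49 frames.
40 s = 0 h 0 min 40 s.
Timecode: 00:00:40:49.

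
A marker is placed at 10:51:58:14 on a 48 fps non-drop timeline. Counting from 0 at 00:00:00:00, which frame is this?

1877678

Total seconds to the label: (10 × 3600 + 51 × 60 + 58) = 39118.
Frame index = 39118 × 48 + 14 = 1877678.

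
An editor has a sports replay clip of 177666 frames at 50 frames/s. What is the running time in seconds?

Running time = 177666 / (50) = 3553.32 s.

3553.32 seconds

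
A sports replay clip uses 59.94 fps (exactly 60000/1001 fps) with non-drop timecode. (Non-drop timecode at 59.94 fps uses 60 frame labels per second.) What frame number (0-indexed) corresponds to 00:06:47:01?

frame 24421

Total seconds to the label: (0 × 3600 + 6 × 60 + 47) = 407.
Frame index = 407 × 60 + 1 = 24421.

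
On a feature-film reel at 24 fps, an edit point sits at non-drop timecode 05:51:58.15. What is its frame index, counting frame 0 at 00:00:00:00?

506847

Total seconds to the label: (5 × 3600 + 51 × 60 + 58) = 21118.
Frame index = 21118 × 24 + 15 = 506847.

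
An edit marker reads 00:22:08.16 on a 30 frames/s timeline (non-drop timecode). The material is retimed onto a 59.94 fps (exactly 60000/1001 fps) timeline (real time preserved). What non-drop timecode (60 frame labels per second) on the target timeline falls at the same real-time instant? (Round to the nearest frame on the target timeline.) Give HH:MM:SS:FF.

00:22:07:12

Source frame index: (0×3600 + 22×60 + 8) × 30 + 16 = 39856.
Real time: 39856 / (30) = 19928/15 s.
Target frame: (19928/15) × (60000/1001) = 79712000/1001 ≈ 79632.368 → 79632.
At 60 labels/s: frame 79632 → 00:22:07:12.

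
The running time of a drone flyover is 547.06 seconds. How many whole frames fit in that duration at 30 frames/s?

16411 frames

Frames = 547.06 × 30 = 82059/5 ≈ 16411.8000.
Complete frames: 16411.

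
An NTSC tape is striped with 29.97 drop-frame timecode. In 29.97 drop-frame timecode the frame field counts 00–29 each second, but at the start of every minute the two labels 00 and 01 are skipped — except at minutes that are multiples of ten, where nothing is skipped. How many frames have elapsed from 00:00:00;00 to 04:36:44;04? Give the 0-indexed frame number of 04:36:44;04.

As if non-drop at 30 labels/s: (4 × 3600 + 36 × 60 + 44) × 30 + 4 = 498124.
Minute boundaries passed: 276; those not divisible by 10: 276 − 27 = 249; dropped labels = 2 × 249 = 498.
Actual frame index = 498124 − 498 = 497626.

497626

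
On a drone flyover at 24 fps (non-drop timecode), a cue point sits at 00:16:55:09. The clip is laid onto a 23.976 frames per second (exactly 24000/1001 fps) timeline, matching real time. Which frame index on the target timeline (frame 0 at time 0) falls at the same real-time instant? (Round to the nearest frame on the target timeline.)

Source frame index: (0×3600 + 16×60 + 55) × 24 + 9 = 24369.
Real time: 24369 / (24) = 8123/8 s.
Target frame: (8123/8) × (24000/1001) = 24369000/1001 ≈ 24344.655 → 24345.

frame 24345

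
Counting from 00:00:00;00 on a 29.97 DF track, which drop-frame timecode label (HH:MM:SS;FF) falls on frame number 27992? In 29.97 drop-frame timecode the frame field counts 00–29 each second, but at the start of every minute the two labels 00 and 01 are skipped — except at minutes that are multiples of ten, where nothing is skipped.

Ten DF minutes hold 17982 frames, so frame 27992 lies in block 1 (frames 17982–35963) with 10010 frames into that block.
The block's first minute is 1800 frames and the rest 1798 each; 10010 frames reaches minute 5, so 1 × 18 + 5 × 2 = 28 labels have been skipped so far.
Adding those back, label number 27992 + 28 = 28020 at 30 labels/s is 934 s + 0 f = 0 h 15 min 34 s frame 0, i.e. 00:15:34;00.

00:15:34;00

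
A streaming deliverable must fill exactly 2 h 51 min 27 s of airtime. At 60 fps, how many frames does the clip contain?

2 h 51 min 27 s = 10287 s.
Frames = 10287 × 60 = 617220.

617220 frames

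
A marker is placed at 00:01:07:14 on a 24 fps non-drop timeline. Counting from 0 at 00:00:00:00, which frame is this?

Total seconds to the label: (0 × 3600 + 1 × 60 + 7) = 67.
Frame index = 67 × 24 + 14 = 1622.

1622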